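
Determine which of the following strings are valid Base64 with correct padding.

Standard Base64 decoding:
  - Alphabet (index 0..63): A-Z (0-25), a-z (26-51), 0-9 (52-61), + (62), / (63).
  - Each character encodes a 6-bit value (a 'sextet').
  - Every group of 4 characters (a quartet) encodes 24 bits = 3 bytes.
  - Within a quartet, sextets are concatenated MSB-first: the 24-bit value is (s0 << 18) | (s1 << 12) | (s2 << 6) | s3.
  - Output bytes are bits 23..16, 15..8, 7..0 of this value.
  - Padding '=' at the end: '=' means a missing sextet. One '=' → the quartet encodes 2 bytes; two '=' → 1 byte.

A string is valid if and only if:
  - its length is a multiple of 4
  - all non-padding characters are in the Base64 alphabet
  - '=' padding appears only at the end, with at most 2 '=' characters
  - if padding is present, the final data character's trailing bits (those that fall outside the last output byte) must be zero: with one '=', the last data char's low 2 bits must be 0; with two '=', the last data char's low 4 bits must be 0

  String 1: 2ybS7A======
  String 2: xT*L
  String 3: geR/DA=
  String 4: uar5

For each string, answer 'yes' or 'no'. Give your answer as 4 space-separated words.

Answer: no no no yes

Derivation:
String 1: '2ybS7A======' → invalid (6 pad chars (max 2))
String 2: 'xT*L' → invalid (bad char(s): ['*'])
String 3: 'geR/DA=' → invalid (len=7 not mult of 4)
String 4: 'uar5' → valid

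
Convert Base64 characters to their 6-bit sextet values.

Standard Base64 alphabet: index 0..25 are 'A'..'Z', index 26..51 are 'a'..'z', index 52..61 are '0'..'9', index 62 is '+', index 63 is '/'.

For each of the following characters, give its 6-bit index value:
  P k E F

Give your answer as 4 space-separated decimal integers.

'P': A..Z range, ord('P') − ord('A') = 15
'k': a..z range, 26 + ord('k') − ord('a') = 36
'E': A..Z range, ord('E') − ord('A') = 4
'F': A..Z range, ord('F') − ord('A') = 5

Answer: 15 36 4 5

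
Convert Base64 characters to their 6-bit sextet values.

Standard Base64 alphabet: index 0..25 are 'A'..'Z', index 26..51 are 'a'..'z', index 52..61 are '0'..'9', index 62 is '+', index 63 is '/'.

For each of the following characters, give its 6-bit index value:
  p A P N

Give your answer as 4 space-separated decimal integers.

Answer: 41 0 15 13

Derivation:
'p': a..z range, 26 + ord('p') − ord('a') = 41
'A': A..Z range, ord('A') − ord('A') = 0
'P': A..Z range, ord('P') − ord('A') = 15
'N': A..Z range, ord('N') − ord('A') = 13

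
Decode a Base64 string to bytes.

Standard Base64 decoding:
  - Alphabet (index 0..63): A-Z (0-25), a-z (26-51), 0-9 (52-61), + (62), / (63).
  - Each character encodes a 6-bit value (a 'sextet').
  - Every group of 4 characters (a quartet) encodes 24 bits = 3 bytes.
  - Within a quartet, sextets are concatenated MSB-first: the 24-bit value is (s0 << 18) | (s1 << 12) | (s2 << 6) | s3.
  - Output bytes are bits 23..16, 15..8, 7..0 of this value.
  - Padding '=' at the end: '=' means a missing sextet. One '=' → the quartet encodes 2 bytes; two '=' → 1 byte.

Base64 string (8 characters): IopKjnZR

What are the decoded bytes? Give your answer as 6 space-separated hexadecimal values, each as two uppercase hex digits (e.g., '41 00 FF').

Answer: 22 8A 4A 8E 76 51

Derivation:
After char 0 ('I'=8): chars_in_quartet=1 acc=0x8 bytes_emitted=0
After char 1 ('o'=40): chars_in_quartet=2 acc=0x228 bytes_emitted=0
After char 2 ('p'=41): chars_in_quartet=3 acc=0x8A29 bytes_emitted=0
After char 3 ('K'=10): chars_in_quartet=4 acc=0x228A4A -> emit 22 8A 4A, reset; bytes_emitted=3
After char 4 ('j'=35): chars_in_quartet=1 acc=0x23 bytes_emitted=3
After char 5 ('n'=39): chars_in_quartet=2 acc=0x8E7 bytes_emitted=3
After char 6 ('Z'=25): chars_in_quartet=3 acc=0x239D9 bytes_emitted=3
After char 7 ('R'=17): chars_in_quartet=4 acc=0x8E7651 -> emit 8E 76 51, reset; bytes_emitted=6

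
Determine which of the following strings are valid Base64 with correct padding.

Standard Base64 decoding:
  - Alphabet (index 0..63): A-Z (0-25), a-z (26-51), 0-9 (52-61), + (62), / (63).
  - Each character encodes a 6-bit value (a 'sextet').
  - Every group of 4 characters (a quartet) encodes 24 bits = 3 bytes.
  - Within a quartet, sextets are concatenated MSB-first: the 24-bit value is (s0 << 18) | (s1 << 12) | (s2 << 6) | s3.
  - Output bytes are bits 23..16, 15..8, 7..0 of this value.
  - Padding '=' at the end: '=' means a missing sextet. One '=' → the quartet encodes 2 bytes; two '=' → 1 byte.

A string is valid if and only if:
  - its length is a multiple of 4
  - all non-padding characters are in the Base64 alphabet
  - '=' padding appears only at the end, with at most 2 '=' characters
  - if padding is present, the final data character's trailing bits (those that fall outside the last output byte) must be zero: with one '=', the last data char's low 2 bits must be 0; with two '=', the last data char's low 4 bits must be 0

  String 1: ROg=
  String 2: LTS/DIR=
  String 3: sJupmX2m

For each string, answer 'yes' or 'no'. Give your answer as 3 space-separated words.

String 1: 'ROg=' → valid
String 2: 'LTS/DIR=' → invalid (bad trailing bits)
String 3: 'sJupmX2m' → valid

Answer: yes no yes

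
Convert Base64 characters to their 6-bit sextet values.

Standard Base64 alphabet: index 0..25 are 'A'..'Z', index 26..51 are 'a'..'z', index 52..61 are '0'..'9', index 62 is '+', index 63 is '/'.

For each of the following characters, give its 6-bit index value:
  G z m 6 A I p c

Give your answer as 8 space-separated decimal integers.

'G': A..Z range, ord('G') − ord('A') = 6
'z': a..z range, 26 + ord('z') − ord('a') = 51
'm': a..z range, 26 + ord('m') − ord('a') = 38
'6': 0..9 range, 52 + ord('6') − ord('0') = 58
'A': A..Z range, ord('A') − ord('A') = 0
'I': A..Z range, ord('I') − ord('A') = 8
'p': a..z range, 26 + ord('p') − ord('a') = 41
'c': a..z range, 26 + ord('c') − ord('a') = 28

Answer: 6 51 38 58 0 8 41 28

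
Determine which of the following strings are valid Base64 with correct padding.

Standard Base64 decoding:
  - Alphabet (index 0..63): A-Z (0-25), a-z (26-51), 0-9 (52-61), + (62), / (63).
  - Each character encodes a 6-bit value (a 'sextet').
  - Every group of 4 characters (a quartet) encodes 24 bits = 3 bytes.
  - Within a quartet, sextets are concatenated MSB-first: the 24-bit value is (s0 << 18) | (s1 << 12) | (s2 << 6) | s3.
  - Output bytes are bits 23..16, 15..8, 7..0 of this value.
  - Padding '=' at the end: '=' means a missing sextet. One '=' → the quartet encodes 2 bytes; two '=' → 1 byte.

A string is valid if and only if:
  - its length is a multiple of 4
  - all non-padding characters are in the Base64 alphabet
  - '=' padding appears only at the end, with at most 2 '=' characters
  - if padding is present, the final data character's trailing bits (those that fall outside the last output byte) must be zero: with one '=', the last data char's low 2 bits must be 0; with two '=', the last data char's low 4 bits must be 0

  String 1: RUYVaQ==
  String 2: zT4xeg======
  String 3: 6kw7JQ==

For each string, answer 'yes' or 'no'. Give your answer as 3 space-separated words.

String 1: 'RUYVaQ==' → valid
String 2: 'zT4xeg======' → invalid (6 pad chars (max 2))
String 3: '6kw7JQ==' → valid

Answer: yes no yes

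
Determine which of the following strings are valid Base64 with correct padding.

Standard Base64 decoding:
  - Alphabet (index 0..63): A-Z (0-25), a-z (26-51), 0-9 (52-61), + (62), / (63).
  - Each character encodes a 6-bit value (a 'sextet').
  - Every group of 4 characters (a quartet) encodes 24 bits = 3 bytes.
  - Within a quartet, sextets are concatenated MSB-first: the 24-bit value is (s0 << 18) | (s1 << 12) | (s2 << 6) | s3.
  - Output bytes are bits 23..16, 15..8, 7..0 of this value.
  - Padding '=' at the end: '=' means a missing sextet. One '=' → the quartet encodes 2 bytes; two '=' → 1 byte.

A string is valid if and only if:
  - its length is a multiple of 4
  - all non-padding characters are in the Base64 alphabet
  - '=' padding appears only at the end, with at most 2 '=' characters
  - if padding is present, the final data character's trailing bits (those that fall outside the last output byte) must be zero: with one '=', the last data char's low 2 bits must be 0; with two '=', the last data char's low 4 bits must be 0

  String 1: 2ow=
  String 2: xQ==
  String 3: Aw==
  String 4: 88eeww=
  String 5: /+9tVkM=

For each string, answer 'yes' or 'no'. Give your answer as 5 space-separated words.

String 1: '2ow=' → valid
String 2: 'xQ==' → valid
String 3: 'Aw==' → valid
String 4: '88eeww=' → invalid (len=7 not mult of 4)
String 5: '/+9tVkM=' → valid

Answer: yes yes yes no yes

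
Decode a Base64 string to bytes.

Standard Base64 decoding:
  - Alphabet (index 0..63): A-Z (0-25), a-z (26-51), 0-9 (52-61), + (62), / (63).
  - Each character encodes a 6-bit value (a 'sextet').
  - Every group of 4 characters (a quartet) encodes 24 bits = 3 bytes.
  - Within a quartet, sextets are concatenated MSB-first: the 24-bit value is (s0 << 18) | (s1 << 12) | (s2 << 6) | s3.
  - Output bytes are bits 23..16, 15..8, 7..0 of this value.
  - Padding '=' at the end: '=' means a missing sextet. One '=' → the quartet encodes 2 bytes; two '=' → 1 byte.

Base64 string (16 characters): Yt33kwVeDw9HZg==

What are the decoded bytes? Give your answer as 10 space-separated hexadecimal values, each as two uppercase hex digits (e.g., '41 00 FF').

After char 0 ('Y'=24): chars_in_quartet=1 acc=0x18 bytes_emitted=0
After char 1 ('t'=45): chars_in_quartet=2 acc=0x62D bytes_emitted=0
After char 2 ('3'=55): chars_in_quartet=3 acc=0x18B77 bytes_emitted=0
After char 3 ('3'=55): chars_in_quartet=4 acc=0x62DDF7 -> emit 62 DD F7, reset; bytes_emitted=3
After char 4 ('k'=36): chars_in_quartet=1 acc=0x24 bytes_emitted=3
After char 5 ('w'=48): chars_in_quartet=2 acc=0x930 bytes_emitted=3
After char 6 ('V'=21): chars_in_quartet=3 acc=0x24C15 bytes_emitted=3
After char 7 ('e'=30): chars_in_quartet=4 acc=0x93055E -> emit 93 05 5E, reset; bytes_emitted=6
After char 8 ('D'=3): chars_in_quartet=1 acc=0x3 bytes_emitted=6
After char 9 ('w'=48): chars_in_quartet=2 acc=0xF0 bytes_emitted=6
After char 10 ('9'=61): chars_in_quartet=3 acc=0x3C3D bytes_emitted=6
After char 11 ('H'=7): chars_in_quartet=4 acc=0xF0F47 -> emit 0F 0F 47, reset; bytes_emitted=9
After char 12 ('Z'=25): chars_in_quartet=1 acc=0x19 bytes_emitted=9
After char 13 ('g'=32): chars_in_quartet=2 acc=0x660 bytes_emitted=9
Padding '==': partial quartet acc=0x660 -> emit 66; bytes_emitted=10

Answer: 62 DD F7 93 05 5E 0F 0F 47 66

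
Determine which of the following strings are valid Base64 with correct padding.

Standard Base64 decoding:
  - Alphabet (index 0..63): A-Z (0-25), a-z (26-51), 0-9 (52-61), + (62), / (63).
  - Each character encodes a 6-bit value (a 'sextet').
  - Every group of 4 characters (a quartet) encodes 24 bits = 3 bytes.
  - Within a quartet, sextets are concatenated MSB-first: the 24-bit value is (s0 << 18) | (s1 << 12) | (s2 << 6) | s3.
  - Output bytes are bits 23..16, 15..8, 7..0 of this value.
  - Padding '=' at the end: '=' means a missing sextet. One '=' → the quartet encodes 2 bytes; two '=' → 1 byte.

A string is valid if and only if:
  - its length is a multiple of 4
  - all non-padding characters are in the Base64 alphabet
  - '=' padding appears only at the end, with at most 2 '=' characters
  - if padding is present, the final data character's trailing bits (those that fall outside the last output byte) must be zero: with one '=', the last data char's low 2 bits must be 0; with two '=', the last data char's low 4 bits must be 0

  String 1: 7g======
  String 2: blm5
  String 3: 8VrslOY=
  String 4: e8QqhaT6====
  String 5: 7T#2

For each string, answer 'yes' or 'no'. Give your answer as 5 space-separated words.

Answer: no yes yes no no

Derivation:
String 1: '7g======' → invalid (6 pad chars (max 2))
String 2: 'blm5' → valid
String 3: '8VrslOY=' → valid
String 4: 'e8QqhaT6====' → invalid (4 pad chars (max 2))
String 5: '7T#2' → invalid (bad char(s): ['#'])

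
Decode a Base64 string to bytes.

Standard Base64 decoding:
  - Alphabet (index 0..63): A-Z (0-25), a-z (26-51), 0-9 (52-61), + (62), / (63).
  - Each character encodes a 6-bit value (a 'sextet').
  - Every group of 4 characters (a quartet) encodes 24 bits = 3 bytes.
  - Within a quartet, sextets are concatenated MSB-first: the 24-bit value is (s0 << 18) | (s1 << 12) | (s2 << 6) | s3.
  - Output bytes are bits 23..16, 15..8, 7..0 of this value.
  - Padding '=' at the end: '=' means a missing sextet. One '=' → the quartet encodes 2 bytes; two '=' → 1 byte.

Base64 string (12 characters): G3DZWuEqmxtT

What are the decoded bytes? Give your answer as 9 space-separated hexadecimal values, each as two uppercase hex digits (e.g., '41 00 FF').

Answer: 1B 70 D9 5A E1 2A 9B 1B 53

Derivation:
After char 0 ('G'=6): chars_in_quartet=1 acc=0x6 bytes_emitted=0
After char 1 ('3'=55): chars_in_quartet=2 acc=0x1B7 bytes_emitted=0
After char 2 ('D'=3): chars_in_quartet=3 acc=0x6DC3 bytes_emitted=0
After char 3 ('Z'=25): chars_in_quartet=4 acc=0x1B70D9 -> emit 1B 70 D9, reset; bytes_emitted=3
After char 4 ('W'=22): chars_in_quartet=1 acc=0x16 bytes_emitted=3
After char 5 ('u'=46): chars_in_quartet=2 acc=0x5AE bytes_emitted=3
After char 6 ('E'=4): chars_in_quartet=3 acc=0x16B84 bytes_emitted=3
After char 7 ('q'=42): chars_in_quartet=4 acc=0x5AE12A -> emit 5A E1 2A, reset; bytes_emitted=6
After char 8 ('m'=38): chars_in_quartet=1 acc=0x26 bytes_emitted=6
After char 9 ('x'=49): chars_in_quartet=2 acc=0x9B1 bytes_emitted=6
After char 10 ('t'=45): chars_in_quartet=3 acc=0x26C6D bytes_emitted=6
After char 11 ('T'=19): chars_in_quartet=4 acc=0x9B1B53 -> emit 9B 1B 53, reset; bytes_emitted=9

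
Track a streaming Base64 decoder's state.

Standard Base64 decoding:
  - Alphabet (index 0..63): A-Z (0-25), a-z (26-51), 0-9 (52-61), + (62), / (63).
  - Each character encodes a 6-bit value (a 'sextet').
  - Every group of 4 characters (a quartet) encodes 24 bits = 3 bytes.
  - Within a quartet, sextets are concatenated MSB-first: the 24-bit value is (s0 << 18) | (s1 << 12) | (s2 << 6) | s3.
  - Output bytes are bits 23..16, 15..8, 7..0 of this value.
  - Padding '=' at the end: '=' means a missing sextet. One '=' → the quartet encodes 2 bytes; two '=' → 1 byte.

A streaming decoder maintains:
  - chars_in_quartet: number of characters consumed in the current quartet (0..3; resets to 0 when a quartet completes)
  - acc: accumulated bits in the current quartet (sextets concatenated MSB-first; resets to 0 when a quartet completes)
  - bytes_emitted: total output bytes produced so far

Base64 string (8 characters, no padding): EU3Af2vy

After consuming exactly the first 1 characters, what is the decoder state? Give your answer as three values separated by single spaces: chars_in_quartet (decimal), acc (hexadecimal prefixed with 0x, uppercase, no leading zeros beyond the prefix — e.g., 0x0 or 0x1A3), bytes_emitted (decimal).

After char 0 ('E'=4): chars_in_quartet=1 acc=0x4 bytes_emitted=0

Answer: 1 0x4 0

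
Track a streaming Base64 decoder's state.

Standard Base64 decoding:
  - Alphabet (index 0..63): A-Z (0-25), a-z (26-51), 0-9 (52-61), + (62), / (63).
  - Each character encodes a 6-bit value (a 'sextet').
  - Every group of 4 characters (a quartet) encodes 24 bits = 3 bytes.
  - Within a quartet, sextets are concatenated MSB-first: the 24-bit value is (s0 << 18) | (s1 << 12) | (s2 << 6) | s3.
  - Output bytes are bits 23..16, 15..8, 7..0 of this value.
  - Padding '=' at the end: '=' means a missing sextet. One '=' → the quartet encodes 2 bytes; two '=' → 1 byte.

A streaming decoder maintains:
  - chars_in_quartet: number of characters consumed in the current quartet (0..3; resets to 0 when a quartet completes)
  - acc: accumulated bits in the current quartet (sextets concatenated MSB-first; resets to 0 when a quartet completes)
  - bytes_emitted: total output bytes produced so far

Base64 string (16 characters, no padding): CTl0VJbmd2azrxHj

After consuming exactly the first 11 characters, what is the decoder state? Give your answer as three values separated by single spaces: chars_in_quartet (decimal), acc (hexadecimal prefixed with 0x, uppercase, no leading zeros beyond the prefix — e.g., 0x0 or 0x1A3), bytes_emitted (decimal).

After char 0 ('C'=2): chars_in_quartet=1 acc=0x2 bytes_emitted=0
After char 1 ('T'=19): chars_in_quartet=2 acc=0x93 bytes_emitted=0
After char 2 ('l'=37): chars_in_quartet=3 acc=0x24E5 bytes_emitted=0
After char 3 ('0'=52): chars_in_quartet=4 acc=0x93974 -> emit 09 39 74, reset; bytes_emitted=3
After char 4 ('V'=21): chars_in_quartet=1 acc=0x15 bytes_emitted=3
After char 5 ('J'=9): chars_in_quartet=2 acc=0x549 bytes_emitted=3
After char 6 ('b'=27): chars_in_quartet=3 acc=0x1525B bytes_emitted=3
After char 7 ('m'=38): chars_in_quartet=4 acc=0x5496E6 -> emit 54 96 E6, reset; bytes_emitted=6
After char 8 ('d'=29): chars_in_quartet=1 acc=0x1D bytes_emitted=6
After char 9 ('2'=54): chars_in_quartet=2 acc=0x776 bytes_emitted=6
After char 10 ('a'=26): chars_in_quartet=3 acc=0x1DD9A bytes_emitted=6

Answer: 3 0x1DD9A 6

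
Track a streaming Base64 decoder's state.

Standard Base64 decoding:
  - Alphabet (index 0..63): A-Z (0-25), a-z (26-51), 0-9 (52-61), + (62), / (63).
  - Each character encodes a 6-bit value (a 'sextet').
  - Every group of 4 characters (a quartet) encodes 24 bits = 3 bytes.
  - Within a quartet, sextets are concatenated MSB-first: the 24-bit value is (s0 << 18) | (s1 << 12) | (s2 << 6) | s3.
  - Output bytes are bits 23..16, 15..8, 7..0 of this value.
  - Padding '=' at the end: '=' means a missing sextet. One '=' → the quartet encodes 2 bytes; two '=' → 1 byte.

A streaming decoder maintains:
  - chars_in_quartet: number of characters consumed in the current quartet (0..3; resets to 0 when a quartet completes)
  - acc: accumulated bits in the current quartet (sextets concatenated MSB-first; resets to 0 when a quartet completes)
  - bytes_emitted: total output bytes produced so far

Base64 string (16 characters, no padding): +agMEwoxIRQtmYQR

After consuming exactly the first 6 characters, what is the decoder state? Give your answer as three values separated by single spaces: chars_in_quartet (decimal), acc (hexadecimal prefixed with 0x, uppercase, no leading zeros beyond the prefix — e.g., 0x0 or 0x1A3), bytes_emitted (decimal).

After char 0 ('+'=62): chars_in_quartet=1 acc=0x3E bytes_emitted=0
After char 1 ('a'=26): chars_in_quartet=2 acc=0xF9A bytes_emitted=0
After char 2 ('g'=32): chars_in_quartet=3 acc=0x3E6A0 bytes_emitted=0
After char 3 ('M'=12): chars_in_quartet=4 acc=0xF9A80C -> emit F9 A8 0C, reset; bytes_emitted=3
After char 4 ('E'=4): chars_in_quartet=1 acc=0x4 bytes_emitted=3
After char 5 ('w'=48): chars_in_quartet=2 acc=0x130 bytes_emitted=3

Answer: 2 0x130 3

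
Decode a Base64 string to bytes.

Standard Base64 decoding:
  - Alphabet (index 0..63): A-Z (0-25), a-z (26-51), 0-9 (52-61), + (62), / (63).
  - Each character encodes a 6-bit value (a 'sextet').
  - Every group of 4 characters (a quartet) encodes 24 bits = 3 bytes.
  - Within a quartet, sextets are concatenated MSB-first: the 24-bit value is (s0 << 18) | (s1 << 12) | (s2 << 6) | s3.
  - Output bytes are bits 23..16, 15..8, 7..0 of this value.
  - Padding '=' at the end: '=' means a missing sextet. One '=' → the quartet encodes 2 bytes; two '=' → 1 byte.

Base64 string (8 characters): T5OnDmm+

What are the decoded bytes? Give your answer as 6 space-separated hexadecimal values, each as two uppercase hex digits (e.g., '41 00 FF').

After char 0 ('T'=19): chars_in_quartet=1 acc=0x13 bytes_emitted=0
After char 1 ('5'=57): chars_in_quartet=2 acc=0x4F9 bytes_emitted=0
After char 2 ('O'=14): chars_in_quartet=3 acc=0x13E4E bytes_emitted=0
After char 3 ('n'=39): chars_in_quartet=4 acc=0x4F93A7 -> emit 4F 93 A7, reset; bytes_emitted=3
After char 4 ('D'=3): chars_in_quartet=1 acc=0x3 bytes_emitted=3
After char 5 ('m'=38): chars_in_quartet=2 acc=0xE6 bytes_emitted=3
After char 6 ('m'=38): chars_in_quartet=3 acc=0x39A6 bytes_emitted=3
After char 7 ('+'=62): chars_in_quartet=4 acc=0xE69BE -> emit 0E 69 BE, reset; bytes_emitted=6

Answer: 4F 93 A7 0E 69 BE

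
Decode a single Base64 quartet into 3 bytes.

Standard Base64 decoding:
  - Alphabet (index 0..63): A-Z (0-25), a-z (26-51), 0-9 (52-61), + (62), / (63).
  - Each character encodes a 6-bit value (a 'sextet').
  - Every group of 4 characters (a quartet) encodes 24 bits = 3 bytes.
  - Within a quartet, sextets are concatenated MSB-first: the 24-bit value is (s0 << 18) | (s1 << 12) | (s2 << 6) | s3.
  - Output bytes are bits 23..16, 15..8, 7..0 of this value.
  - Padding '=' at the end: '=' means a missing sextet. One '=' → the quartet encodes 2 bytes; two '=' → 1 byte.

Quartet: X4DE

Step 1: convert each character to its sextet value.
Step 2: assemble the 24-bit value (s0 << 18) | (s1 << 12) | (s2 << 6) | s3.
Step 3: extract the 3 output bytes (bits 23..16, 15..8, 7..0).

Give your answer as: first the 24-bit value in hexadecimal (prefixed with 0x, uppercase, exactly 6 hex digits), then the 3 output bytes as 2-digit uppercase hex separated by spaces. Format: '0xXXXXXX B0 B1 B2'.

Answer: 0x5F80C4 5F 80 C4

Derivation:
Sextets: X=23, 4=56, D=3, E=4
24-bit: (23<<18) | (56<<12) | (3<<6) | 4
      = 0x5C0000 | 0x038000 | 0x0000C0 | 0x000004
      = 0x5F80C4
Bytes: (v>>16)&0xFF=5F, (v>>8)&0xFF=80, v&0xFF=C4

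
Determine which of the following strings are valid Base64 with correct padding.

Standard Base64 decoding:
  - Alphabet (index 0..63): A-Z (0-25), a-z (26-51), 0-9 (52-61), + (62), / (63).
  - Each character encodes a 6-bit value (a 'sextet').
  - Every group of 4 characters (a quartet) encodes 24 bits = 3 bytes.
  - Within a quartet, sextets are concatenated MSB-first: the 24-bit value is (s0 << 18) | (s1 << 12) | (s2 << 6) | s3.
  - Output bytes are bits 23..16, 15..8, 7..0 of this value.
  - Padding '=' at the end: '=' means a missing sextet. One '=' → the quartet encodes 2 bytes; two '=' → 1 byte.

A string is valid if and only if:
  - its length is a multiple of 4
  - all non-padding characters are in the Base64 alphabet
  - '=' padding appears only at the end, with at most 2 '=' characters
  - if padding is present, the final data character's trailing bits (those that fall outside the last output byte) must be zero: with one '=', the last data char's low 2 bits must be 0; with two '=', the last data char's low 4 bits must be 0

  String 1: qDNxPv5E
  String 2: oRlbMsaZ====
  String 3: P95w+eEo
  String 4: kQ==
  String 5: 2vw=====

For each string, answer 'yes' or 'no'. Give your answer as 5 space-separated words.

Answer: yes no yes yes no

Derivation:
String 1: 'qDNxPv5E' → valid
String 2: 'oRlbMsaZ====' → invalid (4 pad chars (max 2))
String 3: 'P95w+eEo' → valid
String 4: 'kQ==' → valid
String 5: '2vw=====' → invalid (5 pad chars (max 2))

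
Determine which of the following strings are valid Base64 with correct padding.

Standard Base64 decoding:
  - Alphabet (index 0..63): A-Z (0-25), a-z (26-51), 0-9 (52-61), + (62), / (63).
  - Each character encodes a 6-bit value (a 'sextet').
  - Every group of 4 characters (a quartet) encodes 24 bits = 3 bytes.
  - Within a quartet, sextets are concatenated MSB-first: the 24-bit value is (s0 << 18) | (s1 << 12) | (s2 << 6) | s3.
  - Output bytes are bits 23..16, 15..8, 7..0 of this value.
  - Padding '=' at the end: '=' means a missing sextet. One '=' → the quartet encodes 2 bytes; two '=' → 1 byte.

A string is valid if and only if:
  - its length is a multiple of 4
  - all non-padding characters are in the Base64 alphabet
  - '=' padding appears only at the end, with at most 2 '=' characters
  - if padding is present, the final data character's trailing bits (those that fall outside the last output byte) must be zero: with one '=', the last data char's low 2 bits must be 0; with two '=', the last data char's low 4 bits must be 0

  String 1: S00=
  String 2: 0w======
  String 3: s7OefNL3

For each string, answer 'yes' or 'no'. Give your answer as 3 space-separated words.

Answer: yes no yes

Derivation:
String 1: 'S00=' → valid
String 2: '0w======' → invalid (6 pad chars (max 2))
String 3: 's7OefNL3' → valid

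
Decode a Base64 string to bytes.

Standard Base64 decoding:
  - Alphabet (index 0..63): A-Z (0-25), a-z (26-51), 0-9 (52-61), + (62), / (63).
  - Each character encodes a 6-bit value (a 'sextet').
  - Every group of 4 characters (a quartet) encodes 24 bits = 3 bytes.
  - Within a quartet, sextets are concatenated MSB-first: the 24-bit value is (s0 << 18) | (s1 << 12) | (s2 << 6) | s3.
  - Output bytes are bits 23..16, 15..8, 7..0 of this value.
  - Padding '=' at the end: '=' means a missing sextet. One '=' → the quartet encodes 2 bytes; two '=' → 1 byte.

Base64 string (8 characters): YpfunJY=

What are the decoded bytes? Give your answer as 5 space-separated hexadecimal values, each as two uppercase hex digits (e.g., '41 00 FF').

After char 0 ('Y'=24): chars_in_quartet=1 acc=0x18 bytes_emitted=0
After char 1 ('p'=41): chars_in_quartet=2 acc=0x629 bytes_emitted=0
After char 2 ('f'=31): chars_in_quartet=3 acc=0x18A5F bytes_emitted=0
After char 3 ('u'=46): chars_in_quartet=4 acc=0x6297EE -> emit 62 97 EE, reset; bytes_emitted=3
After char 4 ('n'=39): chars_in_quartet=1 acc=0x27 bytes_emitted=3
After char 5 ('J'=9): chars_in_quartet=2 acc=0x9C9 bytes_emitted=3
After char 6 ('Y'=24): chars_in_quartet=3 acc=0x27258 bytes_emitted=3
Padding '=': partial quartet acc=0x27258 -> emit 9C 96; bytes_emitted=5

Answer: 62 97 EE 9C 96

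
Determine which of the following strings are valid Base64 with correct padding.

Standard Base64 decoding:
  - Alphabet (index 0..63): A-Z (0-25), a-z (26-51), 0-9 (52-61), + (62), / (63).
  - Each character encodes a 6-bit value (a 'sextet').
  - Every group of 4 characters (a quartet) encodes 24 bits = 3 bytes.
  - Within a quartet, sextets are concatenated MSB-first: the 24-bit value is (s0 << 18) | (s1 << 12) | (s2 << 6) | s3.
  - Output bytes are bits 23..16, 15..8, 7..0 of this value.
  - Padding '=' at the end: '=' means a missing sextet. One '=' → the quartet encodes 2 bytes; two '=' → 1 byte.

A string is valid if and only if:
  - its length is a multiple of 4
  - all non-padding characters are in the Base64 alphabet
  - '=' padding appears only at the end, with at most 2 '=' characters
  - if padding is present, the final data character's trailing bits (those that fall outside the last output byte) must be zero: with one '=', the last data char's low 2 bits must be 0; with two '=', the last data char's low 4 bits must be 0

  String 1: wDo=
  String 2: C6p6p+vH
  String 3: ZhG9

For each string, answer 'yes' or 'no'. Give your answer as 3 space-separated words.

String 1: 'wDo=' → valid
String 2: 'C6p6p+vH' → valid
String 3: 'ZhG9' → valid

Answer: yes yes yes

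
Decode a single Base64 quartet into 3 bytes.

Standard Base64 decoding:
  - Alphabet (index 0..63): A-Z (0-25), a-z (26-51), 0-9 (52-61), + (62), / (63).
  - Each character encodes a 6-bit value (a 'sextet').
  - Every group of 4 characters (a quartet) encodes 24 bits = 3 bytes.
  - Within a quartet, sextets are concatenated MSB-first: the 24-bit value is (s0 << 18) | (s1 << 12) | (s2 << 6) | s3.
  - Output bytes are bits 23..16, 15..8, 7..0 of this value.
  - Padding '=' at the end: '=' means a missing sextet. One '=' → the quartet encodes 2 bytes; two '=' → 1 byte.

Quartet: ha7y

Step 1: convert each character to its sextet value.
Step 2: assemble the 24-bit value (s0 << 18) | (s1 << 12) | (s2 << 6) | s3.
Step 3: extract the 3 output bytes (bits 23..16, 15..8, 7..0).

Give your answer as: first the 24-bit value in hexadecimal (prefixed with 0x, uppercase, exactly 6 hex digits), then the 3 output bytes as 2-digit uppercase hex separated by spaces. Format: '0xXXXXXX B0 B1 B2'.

Sextets: h=33, a=26, 7=59, y=50
24-bit: (33<<18) | (26<<12) | (59<<6) | 50
      = 0x840000 | 0x01A000 | 0x000EC0 | 0x000032
      = 0x85AEF2
Bytes: (v>>16)&0xFF=85, (v>>8)&0xFF=AE, v&0xFF=F2

Answer: 0x85AEF2 85 AE F2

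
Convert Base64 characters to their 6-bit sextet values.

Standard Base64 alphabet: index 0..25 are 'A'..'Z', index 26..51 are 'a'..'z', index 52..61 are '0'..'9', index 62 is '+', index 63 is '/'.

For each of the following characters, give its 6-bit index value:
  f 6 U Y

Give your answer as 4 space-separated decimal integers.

Answer: 31 58 20 24

Derivation:
'f': a..z range, 26 + ord('f') − ord('a') = 31
'6': 0..9 range, 52 + ord('6') − ord('0') = 58
'U': A..Z range, ord('U') − ord('A') = 20
'Y': A..Z range, ord('Y') − ord('A') = 24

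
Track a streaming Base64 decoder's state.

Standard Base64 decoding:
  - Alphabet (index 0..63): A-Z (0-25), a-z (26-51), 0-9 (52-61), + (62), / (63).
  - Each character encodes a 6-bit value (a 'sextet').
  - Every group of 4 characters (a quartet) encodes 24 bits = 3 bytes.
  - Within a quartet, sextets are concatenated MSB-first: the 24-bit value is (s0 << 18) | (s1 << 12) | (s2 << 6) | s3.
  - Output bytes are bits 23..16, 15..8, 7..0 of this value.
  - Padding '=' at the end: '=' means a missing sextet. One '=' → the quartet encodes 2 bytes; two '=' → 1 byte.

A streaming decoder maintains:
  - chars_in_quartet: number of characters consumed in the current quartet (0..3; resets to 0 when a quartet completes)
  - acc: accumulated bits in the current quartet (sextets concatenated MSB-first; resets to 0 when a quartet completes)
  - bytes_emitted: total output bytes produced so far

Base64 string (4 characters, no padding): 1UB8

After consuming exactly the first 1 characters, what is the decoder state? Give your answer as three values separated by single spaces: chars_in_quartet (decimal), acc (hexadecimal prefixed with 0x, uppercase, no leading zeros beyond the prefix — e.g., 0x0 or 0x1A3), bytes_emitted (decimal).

Answer: 1 0x35 0

Derivation:
After char 0 ('1'=53): chars_in_quartet=1 acc=0x35 bytes_emitted=0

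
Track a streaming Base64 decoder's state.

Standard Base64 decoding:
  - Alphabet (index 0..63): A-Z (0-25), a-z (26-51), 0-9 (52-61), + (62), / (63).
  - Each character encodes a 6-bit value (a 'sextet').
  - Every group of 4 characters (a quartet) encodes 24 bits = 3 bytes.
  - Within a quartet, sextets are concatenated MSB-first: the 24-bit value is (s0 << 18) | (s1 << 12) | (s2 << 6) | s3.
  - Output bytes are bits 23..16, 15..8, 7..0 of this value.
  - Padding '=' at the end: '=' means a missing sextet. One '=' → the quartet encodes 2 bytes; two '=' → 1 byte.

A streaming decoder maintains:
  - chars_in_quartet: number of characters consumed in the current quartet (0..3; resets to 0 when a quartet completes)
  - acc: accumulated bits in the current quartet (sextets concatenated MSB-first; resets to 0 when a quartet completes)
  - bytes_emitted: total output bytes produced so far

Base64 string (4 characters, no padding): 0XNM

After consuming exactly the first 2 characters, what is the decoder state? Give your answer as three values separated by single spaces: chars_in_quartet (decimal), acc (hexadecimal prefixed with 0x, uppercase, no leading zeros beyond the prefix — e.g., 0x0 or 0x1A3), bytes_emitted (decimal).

Answer: 2 0xD17 0

Derivation:
After char 0 ('0'=52): chars_in_quartet=1 acc=0x34 bytes_emitted=0
After char 1 ('X'=23): chars_in_quartet=2 acc=0xD17 bytes_emitted=0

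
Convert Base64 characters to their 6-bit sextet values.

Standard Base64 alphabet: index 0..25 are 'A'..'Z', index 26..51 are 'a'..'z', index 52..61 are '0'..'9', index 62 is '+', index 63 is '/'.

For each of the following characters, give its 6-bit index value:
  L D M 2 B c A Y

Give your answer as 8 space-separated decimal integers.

Answer: 11 3 12 54 1 28 0 24

Derivation:
'L': A..Z range, ord('L') − ord('A') = 11
'D': A..Z range, ord('D') − ord('A') = 3
'M': A..Z range, ord('M') − ord('A') = 12
'2': 0..9 range, 52 + ord('2') − ord('0') = 54
'B': A..Z range, ord('B') − ord('A') = 1
'c': a..z range, 26 + ord('c') − ord('a') = 28
'A': A..Z range, ord('A') − ord('A') = 0
'Y': A..Z range, ord('Y') − ord('A') = 24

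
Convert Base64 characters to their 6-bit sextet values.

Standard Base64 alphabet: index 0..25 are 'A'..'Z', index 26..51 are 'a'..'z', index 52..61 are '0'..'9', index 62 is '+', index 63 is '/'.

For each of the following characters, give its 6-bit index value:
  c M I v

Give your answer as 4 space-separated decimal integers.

'c': a..z range, 26 + ord('c') − ord('a') = 28
'M': A..Z range, ord('M') − ord('A') = 12
'I': A..Z range, ord('I') − ord('A') = 8
'v': a..z range, 26 + ord('v') − ord('a') = 47

Answer: 28 12 8 47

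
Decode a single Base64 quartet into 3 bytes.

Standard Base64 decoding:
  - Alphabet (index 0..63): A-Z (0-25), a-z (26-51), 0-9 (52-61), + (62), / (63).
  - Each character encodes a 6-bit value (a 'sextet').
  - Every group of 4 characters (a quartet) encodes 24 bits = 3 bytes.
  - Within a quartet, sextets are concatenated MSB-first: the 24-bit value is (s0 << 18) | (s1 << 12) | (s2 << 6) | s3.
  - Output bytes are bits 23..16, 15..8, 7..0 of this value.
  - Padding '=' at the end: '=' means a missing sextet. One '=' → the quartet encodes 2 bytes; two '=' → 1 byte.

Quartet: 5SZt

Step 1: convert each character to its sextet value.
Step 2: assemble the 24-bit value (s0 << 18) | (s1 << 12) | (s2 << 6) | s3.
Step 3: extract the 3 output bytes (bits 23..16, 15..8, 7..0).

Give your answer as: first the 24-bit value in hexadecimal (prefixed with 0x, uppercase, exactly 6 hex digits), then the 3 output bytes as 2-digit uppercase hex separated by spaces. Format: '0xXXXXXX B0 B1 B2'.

Sextets: 5=57, S=18, Z=25, t=45
24-bit: (57<<18) | (18<<12) | (25<<6) | 45
      = 0xE40000 | 0x012000 | 0x000640 | 0x00002D
      = 0xE5266D
Bytes: (v>>16)&0xFF=E5, (v>>8)&0xFF=26, v&0xFF=6D

Answer: 0xE5266D E5 26 6D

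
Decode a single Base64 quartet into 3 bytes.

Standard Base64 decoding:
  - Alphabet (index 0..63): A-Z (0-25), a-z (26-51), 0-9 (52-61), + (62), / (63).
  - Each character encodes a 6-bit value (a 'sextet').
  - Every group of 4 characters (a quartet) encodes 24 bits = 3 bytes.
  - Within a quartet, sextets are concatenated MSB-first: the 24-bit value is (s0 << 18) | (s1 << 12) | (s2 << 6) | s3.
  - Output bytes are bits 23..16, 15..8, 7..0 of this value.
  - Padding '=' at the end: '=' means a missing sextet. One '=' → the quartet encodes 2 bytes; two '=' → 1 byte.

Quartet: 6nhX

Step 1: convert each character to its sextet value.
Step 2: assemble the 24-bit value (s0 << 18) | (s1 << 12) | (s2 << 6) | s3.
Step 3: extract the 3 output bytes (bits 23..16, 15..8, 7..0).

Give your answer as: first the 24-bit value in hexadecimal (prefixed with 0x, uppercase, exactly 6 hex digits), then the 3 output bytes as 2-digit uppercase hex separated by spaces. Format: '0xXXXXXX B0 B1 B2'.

Answer: 0xEA7857 EA 78 57

Derivation:
Sextets: 6=58, n=39, h=33, X=23
24-bit: (58<<18) | (39<<12) | (33<<6) | 23
      = 0xE80000 | 0x027000 | 0x000840 | 0x000017
      = 0xEA7857
Bytes: (v>>16)&0xFF=EA, (v>>8)&0xFF=78, v&0xFF=57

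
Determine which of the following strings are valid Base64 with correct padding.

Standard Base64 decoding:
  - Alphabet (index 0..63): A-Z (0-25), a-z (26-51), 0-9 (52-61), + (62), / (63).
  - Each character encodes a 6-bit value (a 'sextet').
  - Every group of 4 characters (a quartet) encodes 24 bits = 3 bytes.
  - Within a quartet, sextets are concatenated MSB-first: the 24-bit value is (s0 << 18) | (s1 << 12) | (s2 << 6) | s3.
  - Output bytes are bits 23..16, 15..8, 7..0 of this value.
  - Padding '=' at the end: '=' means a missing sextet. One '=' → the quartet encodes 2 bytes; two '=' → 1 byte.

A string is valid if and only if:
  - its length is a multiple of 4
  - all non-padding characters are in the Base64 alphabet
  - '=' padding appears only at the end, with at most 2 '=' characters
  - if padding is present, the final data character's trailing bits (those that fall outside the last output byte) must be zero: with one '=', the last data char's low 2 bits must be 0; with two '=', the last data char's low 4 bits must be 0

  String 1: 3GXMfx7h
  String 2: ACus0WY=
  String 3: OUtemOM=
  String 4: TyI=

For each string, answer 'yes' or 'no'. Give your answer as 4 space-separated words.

Answer: yes yes yes yes

Derivation:
String 1: '3GXMfx7h' → valid
String 2: 'ACus0WY=' → valid
String 3: 'OUtemOM=' → valid
String 4: 'TyI=' → valid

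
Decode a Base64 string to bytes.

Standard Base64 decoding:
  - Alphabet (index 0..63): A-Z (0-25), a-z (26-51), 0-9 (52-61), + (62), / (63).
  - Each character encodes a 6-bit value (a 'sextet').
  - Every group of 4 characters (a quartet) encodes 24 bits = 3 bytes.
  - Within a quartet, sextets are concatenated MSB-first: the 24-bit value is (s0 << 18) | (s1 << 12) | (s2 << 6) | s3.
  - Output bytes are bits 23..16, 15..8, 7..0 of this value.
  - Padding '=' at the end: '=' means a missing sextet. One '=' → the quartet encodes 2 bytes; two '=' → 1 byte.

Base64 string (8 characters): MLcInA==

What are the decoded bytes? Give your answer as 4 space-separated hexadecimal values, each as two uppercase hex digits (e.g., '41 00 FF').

After char 0 ('M'=12): chars_in_quartet=1 acc=0xC bytes_emitted=0
After char 1 ('L'=11): chars_in_quartet=2 acc=0x30B bytes_emitted=0
After char 2 ('c'=28): chars_in_quartet=3 acc=0xC2DC bytes_emitted=0
After char 3 ('I'=8): chars_in_quartet=4 acc=0x30B708 -> emit 30 B7 08, reset; bytes_emitted=3
After char 4 ('n'=39): chars_in_quartet=1 acc=0x27 bytes_emitted=3
After char 5 ('A'=0): chars_in_quartet=2 acc=0x9C0 bytes_emitted=3
Padding '==': partial quartet acc=0x9C0 -> emit 9C; bytes_emitted=4

Answer: 30 B7 08 9C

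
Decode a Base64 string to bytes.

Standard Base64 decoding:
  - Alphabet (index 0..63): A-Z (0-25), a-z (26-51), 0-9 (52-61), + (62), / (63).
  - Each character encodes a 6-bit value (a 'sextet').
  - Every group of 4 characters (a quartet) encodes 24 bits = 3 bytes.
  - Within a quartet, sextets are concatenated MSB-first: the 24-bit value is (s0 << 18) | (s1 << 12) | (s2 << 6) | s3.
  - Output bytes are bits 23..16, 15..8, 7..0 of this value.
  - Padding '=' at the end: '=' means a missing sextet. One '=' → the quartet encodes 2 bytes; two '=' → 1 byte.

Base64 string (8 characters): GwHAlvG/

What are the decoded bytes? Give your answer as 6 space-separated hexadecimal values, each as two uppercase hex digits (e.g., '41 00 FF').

Answer: 1B 01 C0 96 F1 BF

Derivation:
After char 0 ('G'=6): chars_in_quartet=1 acc=0x6 bytes_emitted=0
After char 1 ('w'=48): chars_in_quartet=2 acc=0x1B0 bytes_emitted=0
After char 2 ('H'=7): chars_in_quartet=3 acc=0x6C07 bytes_emitted=0
After char 3 ('A'=0): chars_in_quartet=4 acc=0x1B01C0 -> emit 1B 01 C0, reset; bytes_emitted=3
After char 4 ('l'=37): chars_in_quartet=1 acc=0x25 bytes_emitted=3
After char 5 ('v'=47): chars_in_quartet=2 acc=0x96F bytes_emitted=3
After char 6 ('G'=6): chars_in_quartet=3 acc=0x25BC6 bytes_emitted=3
After char 7 ('/'=63): chars_in_quartet=4 acc=0x96F1BF -> emit 96 F1 BF, reset; bytes_emitted=6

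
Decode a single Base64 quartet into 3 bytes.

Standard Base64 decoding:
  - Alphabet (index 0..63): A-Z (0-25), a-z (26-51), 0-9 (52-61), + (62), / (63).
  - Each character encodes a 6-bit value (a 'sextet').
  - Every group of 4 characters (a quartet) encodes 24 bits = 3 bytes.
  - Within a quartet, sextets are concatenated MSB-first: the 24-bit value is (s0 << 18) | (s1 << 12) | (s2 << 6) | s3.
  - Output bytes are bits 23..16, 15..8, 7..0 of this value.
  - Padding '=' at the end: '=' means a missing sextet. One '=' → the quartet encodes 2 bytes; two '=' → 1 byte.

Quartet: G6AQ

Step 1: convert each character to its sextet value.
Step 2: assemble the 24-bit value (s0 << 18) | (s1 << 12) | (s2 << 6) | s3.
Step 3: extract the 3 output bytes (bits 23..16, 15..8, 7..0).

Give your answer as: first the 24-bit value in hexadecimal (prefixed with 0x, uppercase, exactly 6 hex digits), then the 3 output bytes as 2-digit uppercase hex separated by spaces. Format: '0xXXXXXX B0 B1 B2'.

Sextets: G=6, 6=58, A=0, Q=16
24-bit: (6<<18) | (58<<12) | (0<<6) | 16
      = 0x180000 | 0x03A000 | 0x000000 | 0x000010
      = 0x1BA010
Bytes: (v>>16)&0xFF=1B, (v>>8)&0xFF=A0, v&0xFF=10

Answer: 0x1BA010 1B A0 10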